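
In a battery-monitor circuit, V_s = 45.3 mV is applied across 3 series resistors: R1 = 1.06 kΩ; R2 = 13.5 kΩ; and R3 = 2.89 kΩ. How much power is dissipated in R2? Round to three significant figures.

Series current I = V_s/ΣR = 45.3/17.45 = 2.596 µA.
V(R2) = I·R = 35.05 mV; P = V·I = 35.05 × 2.596 = 90.98 nW.

P ≈ 91.0 nW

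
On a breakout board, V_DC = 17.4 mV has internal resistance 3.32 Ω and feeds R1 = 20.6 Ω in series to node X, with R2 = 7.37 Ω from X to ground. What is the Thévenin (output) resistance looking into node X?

R1' = 3.32 + 20.6 = 23.92 Ω (source resistance + R1).
Zeroing V_DC shorts the top of R1' to ground, so R_th = R1' ‖ R2 = 5.634 Ω.

R_th ≈ 5.63 Ω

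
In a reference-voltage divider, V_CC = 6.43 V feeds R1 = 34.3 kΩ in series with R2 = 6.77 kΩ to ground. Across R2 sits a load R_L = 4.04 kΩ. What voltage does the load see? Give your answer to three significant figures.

R2 ‖ R_L = (6.77 × 4.04)/(6.77 + 4.04) = 2.530 kΩ.
Voltage divider with the loaded lower leg: V_out = 6.43 × 2.530/(34.3 + 2.530) = 6.43 × 0.06870 = 0.4417 V.
(Unloaded it would be 1.06 V; the load pulls it down.)

V_out ≈ 0.442 V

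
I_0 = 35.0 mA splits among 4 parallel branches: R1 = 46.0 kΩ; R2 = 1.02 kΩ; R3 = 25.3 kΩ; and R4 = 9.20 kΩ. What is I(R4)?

ΣG = 1/46.0 + 1/1.02 + 1/25.3 + 1/9.20 = 1.150.
Current divider: I(R4) = I_0 · G_k/ΣG = 35.0 × (0.1087/1.150) = 35.0 × 0.09449 = 3.307 mA.

I ≈ 3.31 mA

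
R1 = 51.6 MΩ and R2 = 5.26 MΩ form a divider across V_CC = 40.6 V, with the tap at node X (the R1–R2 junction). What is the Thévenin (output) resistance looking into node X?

Looking into X with the source shorted: R_th = R1·R2/(R1+R2) = 51.60 × 5.26/56.86 = 4.773 MΩ.

R_th ≈ 4.77 MΩ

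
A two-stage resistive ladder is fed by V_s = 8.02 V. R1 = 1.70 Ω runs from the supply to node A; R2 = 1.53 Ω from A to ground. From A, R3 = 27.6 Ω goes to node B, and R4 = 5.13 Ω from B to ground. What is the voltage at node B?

The second stage (R3 + R4 = 32.73 Ω) loads node A in parallel with R2.
R2 ‖ (R3+R4) = 1.462 Ω.
First divider: V_A = V_s · 1.462/(1.70 + 1.462) = 3.708 V.
Then the unloaded second divider: V_B = V_A × R4/(R3+R4) = 3.708 × 0.1567 = 0.5811 V.

V_B ≈ 0.581 V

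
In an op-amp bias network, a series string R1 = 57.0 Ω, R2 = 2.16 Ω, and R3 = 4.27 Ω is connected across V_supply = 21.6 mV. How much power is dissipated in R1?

Series current I = V_supply/ΣR = 21.6/63.43 = 0.3405 mA.
V(R1) = I·R = 19.41 mV; P = V·I = 19.41 × 0.3405 = 6.610 µW.

P ≈ 6.61 µW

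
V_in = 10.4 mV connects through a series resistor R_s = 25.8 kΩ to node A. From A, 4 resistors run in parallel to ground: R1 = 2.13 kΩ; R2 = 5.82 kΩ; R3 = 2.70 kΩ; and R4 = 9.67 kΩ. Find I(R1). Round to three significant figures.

Combine the parallel branches: R_p = (1/2.13 + 1/5.82 + 1/2.70 + 1/9.67)⁻¹ = 0.8968 kΩ.
V_A = 10.4 × 0.8968/26.70 = 0.3494 mV.
I(R1) = V_A / R1 = 0.3494/2.13 = 0.1640 µA.

I ≈ 0.164 µA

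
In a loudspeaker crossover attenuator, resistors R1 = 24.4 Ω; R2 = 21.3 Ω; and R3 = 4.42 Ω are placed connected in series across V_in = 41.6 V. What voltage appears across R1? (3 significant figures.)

Series total: ΣR = 24.4 + 21.3 + 4.42 = 50.12 Ω.
V = V_in · R/ΣR = 41.6 × 0.4868 = 20.25 V.

V ≈ 20.3 V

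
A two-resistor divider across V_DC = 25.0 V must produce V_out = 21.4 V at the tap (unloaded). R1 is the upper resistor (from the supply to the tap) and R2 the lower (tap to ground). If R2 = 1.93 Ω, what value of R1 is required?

V_out/V_DC = R2/(R1+R2) = 0.8560.
Rearranging, R1 = R2·(1−k)/k = 1.93 × 0.1682 = 0.3247 Ω.

R1 ≈ 0.325 Ω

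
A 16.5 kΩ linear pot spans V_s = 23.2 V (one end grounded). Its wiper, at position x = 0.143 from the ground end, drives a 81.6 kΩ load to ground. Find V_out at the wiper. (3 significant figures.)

The pot divides into 14.14 kΩ above the wiper and 2.359 kΩ below.
Lower segment in parallel with the load: 2.359 ‖ 81.6 = 2.293 kΩ.
V_out = 23.2 × 2.293/(14.14 + 2.293) = 3.237 V.

V_out ≈ 3.24 V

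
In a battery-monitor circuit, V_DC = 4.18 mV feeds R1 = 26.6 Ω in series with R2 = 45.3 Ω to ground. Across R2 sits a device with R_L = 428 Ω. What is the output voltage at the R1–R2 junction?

V_out ≈ 2.53 mV

First combine the lower leg with the load: R2 ‖ R_L = 40.96 Ω.
Voltage divider with the loaded lower leg: V_out = 4.18 × 40.96/(26.6 + 40.96) = 4.18 × 0.6063 = 2.534 mV.
(Unloaded it would be 2.63 mV; the load pulls it down.)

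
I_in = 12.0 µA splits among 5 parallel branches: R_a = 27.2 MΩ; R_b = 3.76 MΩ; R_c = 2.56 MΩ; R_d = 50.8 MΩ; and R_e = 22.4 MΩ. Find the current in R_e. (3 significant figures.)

ΣG = 1/27.2 + 1/3.76 + 1/2.56 + 1/50.8 + 1/22.4 = 0.7577.
R_e takes the fraction G_k/ΣG = 0.04464/0.7577 = 0.05892, so I = 12.0 × 0.05892 = 0.7071 µA.

I ≈ 0.707 µA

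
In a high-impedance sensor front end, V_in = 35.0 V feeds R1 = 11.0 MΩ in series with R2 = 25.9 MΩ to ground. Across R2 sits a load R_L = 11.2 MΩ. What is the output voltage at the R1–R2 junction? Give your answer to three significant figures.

R2 ‖ R_L = (25.9 × 11.2)/(25.9 + 11.2) = 7.819 MΩ.
Voltage divider with the loaded lower leg: V_out = 35.0 × 7.819/(11.0 + 7.819) = 35.0 × 0.4155 = 14.54 V.

V_out ≈ 14.5 V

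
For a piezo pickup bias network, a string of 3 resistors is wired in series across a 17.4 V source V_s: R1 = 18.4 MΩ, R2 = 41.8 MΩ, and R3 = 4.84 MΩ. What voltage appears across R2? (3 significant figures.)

Total series resistance ΣR = 18.4 + 41.8 + 4.84 = 65.04 MΩ.
V = V_s · R/ΣR = 17.4 × 0.6427 = 11.18 V.

V ≈ 11.2 V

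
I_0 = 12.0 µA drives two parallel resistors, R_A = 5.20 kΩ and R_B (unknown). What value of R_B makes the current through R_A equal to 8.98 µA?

R_B ≈ 15.5 kΩ

The fraction through R_A equals R_B/(R_A+R_B).
With f = 0.7483, R_B = R_A · f/(1−f) = 5.20 × 2.974 = 15.46 kΩ.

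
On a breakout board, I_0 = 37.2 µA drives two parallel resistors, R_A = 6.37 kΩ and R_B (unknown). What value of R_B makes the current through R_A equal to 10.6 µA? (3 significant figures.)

R_B ≈ 2.54 kΩ

The fraction through R_A equals R_B/(R_A+R_B).
With f = 0.2849, R_B = R_A · f/(1−f) = 6.37 × 0.3985 = 2.538 kΩ.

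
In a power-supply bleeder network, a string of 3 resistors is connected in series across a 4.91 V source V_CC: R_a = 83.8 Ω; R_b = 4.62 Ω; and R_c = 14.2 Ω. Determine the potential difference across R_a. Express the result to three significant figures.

Series total: ΣR = 83.8 + 4.62 + 14.2 = 102.6 Ω.
By the voltage-divider rule, V = 4.91 × 83.80/102.6 = 4.010 V.

V ≈ 4.01 V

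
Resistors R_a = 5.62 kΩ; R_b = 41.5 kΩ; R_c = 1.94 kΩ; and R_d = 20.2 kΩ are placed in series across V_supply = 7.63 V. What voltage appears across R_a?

V ≈ 0.619 V

ΣR = 5.62 + 41.5 + 1.94 + 20.2 = 69.26 kΩ.
By the voltage-divider rule, V = 7.63 × 5.620/69.26 = 0.6191 V.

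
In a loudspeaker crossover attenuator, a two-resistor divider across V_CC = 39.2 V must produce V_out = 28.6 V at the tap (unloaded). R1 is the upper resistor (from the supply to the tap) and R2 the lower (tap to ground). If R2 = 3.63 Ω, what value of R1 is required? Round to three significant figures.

R1 ≈ 1.35 Ω

Required fraction k = V_out/V_CC = 0.7296.
Rearranging, R1 = R2·(1−k)/k = 3.63 × 0.3706 = 1.345 Ω.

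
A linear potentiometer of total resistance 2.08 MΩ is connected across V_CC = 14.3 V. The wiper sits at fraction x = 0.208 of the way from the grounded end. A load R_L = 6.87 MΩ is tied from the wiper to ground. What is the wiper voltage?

The pot divides into 1.647 MΩ above the wiper and 0.4326 MΩ below.
Lower segment in parallel with the load: 0.4326 ‖ 6.87 = 0.4070 MΩ.
V_out = 14.3 × 0.4070/(1.647 + 0.4070) = 2.833 V.
(Unloaded: V_out = x·V_CC = 2.97 V.)

V_out ≈ 2.83 V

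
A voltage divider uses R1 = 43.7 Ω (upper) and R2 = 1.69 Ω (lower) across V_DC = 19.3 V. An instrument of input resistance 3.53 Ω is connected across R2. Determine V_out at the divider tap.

V_out ≈ 0.492 V

The load sits in parallel with R2, giving an effective lower resistance R2' = R2·R_L/(R2+R_L) = 1.143 Ω.
Then V_out = V_DC · R2'/(R1 + R2') = 19.3 × 1.143/44.84 = 0.4919 V.
(Unloaded it would be 0.719 V; the load pulls it down.)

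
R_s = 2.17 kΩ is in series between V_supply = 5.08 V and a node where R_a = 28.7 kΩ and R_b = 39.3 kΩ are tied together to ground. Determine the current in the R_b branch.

I ≈ 0.114 mA

Combine the parallel branches: R_p = (1/28.7 + 1/39.3)⁻¹ = 16.59 kΩ.
V_A by voltage divider: V_A = 5.08 × 16.59/(2.17 + 16.59) = 4.492 V.
I(R_b) = V_A / R_b = 4.492/39.3 = 0.1143 mA.
(Check via current divider: I_total = 0.2708 mA; share G_k/ΣG = 0.4221 → same result.)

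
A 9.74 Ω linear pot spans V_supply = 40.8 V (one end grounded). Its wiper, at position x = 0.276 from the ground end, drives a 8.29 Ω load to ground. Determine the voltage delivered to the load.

The pot divides into 7.052 Ω above the wiper and 2.688 Ω below.
R_L loads the lower segment: effective lower R = 2.030 Ω.
V_out = 40.8 × 2.030/(7.052 + 2.030) = 9.120 V.

V_out ≈ 9.12 V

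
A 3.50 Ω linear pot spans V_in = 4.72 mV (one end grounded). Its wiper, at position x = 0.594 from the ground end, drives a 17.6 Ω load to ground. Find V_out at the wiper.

V_out ≈ 2.68 mV

Lower segment x·R_p = 2.079 Ω; upper segment (1−x)·R_p = 1.421 Ω.
R_L loads the lower segment: effective lower R = 1.859 Ω.
V_out = 4.72 × 1.859/(1.421 + 1.859) = 2.675 mV.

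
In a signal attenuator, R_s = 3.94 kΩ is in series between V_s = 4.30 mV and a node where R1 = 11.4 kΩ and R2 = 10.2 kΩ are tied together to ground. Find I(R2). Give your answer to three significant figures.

I ≈ 0.243 µA

Equivalent of the parallel group: R_p = 5.383 kΩ.
V_A by voltage divider: V_A = 4.30 × 5.383/(3.94 + 5.383) = 2.483 mV.
I(R2) = V_A / R2 = 2.483/10.2 = 0.2434 µA.
(Check via current divider: I_total = 0.4612 µA; share G_k/ΣG = 0.5278 → same result.)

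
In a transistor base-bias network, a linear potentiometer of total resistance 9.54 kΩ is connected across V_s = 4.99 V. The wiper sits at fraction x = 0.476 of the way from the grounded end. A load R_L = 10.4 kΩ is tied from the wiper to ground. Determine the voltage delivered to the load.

V_out ≈ 1.93 V

Split the track: R_lower = x·R_p = 4.541 kΩ, R_upper = (1−x)·R_p = 4.999 kΩ.
(x·R_p) ‖ R_L = 3.161 kΩ.
Loaded-divider output: V_out = 4.99 × 0.3874 = 1.933 V.
(Unloaded: V_out = x·V_s = 2.38 V.)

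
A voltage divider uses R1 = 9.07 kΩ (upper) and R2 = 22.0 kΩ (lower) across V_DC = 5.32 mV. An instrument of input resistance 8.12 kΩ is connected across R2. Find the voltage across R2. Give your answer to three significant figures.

R2 ‖ R_L = (22.0 × 8.12)/(22.0 + 8.12) = 5.931 kΩ.
Now apply the divider: V_out = 5.32 × 0.3954 = 2.103 mV.

V_out ≈ 2.10 mV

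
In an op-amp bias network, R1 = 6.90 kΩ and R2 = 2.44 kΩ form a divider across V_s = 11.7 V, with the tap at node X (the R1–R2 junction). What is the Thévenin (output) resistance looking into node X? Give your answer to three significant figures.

With V_s suppressed (replaced by a short), R_th = R1 ‖ R2 = (6.900 × 2.44)/(6.900 + 2.44) = 1.803 kΩ.

R_th ≈ 1.80 kΩ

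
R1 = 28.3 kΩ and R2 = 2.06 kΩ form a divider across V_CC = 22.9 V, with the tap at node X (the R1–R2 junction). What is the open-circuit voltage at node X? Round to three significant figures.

V_th is the unloaded tap voltage: V_CC · R2/(R1+R2) = 22.9 × 0.06785 = 1.554 V.

V_th ≈ 1.55 V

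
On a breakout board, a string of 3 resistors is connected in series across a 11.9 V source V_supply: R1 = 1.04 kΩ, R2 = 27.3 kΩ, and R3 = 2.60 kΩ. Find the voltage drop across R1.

V ≈ 0.400 V

ΣR = 1.04 + 27.3 + 2.60 = 30.94 kΩ.
Voltage divider: V = V_supply · (1.040 / 30.94) = 11.9 × 0.03361 = 0.4000 V.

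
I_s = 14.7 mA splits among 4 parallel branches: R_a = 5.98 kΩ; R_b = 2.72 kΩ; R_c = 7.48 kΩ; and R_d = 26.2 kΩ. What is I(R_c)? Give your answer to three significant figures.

ΣG = 1/5.98 + 1/2.72 + 1/7.48 + 1/26.2 = 0.7067.
R_c takes the fraction G_k/ΣG = 0.1337/0.7067 = 0.1892, so I = 14.7 × 0.1892 = 2.781 mA.

I ≈ 2.78 mA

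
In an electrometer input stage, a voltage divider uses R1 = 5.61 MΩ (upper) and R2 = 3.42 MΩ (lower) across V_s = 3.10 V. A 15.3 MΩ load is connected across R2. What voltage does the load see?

V_out ≈ 1.03 V

R2 ‖ R_L = (3.42 × 15.3)/(3.42 + 15.3) = 2.795 MΩ.
Voltage divider with the loaded lower leg: V_out = 3.10 × 2.795/(5.61 + 2.795) = 3.10 × 0.3326 = 1.031 V.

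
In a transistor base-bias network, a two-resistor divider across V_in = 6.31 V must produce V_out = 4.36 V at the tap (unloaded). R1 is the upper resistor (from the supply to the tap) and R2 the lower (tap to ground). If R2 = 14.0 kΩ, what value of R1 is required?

The divider ratio is R2/(R1+R2) = 4.36/6.31 = 0.6910.
So R1 = R2 · (V_in/V_out − 1) = 14.0 × (6.31/4.36 − 1) = 14.0 × 0.4472 = 6.261 kΩ.

R1 ≈ 6.26 kΩ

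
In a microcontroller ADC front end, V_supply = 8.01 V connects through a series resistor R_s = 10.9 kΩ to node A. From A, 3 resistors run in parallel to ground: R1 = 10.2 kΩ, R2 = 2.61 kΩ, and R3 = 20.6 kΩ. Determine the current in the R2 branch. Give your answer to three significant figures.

I ≈ 0.453 mA

Parallel bank: R_p = 1/(1/10.2 + 1/2.61 + 1/20.6) = 1.888 kΩ.
Node voltage V_A = V_supply · R_p/(R_s + R_p) = 8.01 × 0.1476 = 1.182 V.
I(R2) = V_A / R2 = 1.182/2.61 = 0.4531 mA.
(Equivalently: I_total = 0.6264 mA, then current-divider fraction G_k/ΣG = 0.7233.)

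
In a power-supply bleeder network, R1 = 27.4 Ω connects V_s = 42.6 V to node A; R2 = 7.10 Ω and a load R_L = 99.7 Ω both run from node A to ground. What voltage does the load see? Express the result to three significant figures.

The load sits in parallel with R2, giving an effective lower resistance R2' = R2·R_L/(R2+R_L) = 6.628 Ω.
Then V_out = V_s · R2'/(R1 + R2') = 42.6 × 6.628/34.03 = 8.298 V.
(Unloaded it would be 8.77 V; the load pulls it down.)

V_out ≈ 8.30 V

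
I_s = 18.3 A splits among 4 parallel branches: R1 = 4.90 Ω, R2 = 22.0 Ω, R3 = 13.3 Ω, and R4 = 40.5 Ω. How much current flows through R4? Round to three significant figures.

I ≈ 1.29 A

Total conductance ΣG = 1/4.90 + 1/22.0 + 1/13.3 + 1/40.5 = 0.3494 (units of 1/Ω).
R4 takes the fraction G_k/ΣG = 0.02469/0.3494 = 0.07066, so I = 18.3 × 0.07066 = 1.293 A.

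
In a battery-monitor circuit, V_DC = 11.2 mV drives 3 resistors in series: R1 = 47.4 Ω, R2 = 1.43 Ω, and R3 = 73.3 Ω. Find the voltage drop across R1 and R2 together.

Series total: ΣR = 47.4 + 1.43 + 73.3 = 122.1 Ω.
R_{R1..R2} = 47.4 + 1.43 = 48.83 Ω.
By the voltage-divider rule, V = 11.2 × 48.83/122.1 = 4.478 mV.

V ≈ 4.48 mV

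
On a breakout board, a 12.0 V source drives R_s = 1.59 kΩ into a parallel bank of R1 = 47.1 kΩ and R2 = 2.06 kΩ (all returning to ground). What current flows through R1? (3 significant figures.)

I ≈ 0.141 mA

Equivalent of the parallel group: R_p = 1.974 kΩ.
V_A = 12.0 × 1.974/3.564 = 6.646 V.
I(R1) = V_A / R1 = 6.646/47.1 = 0.1411 mA.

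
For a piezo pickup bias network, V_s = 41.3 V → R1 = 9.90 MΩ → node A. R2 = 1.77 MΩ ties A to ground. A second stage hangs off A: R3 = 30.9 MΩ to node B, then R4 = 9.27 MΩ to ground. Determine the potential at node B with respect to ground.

Looking into the second stage from A: R3 + R4 = 40.17 MΩ appears in parallel with R2.
R2 ‖ (R3+R4) = 1.695 MΩ.
V_A = 41.3 × 1.695/(9.90 + 1.695) = 6.038 V.
V_B = V_A × 0.2308 = 1.393 V.

V_B ≈ 1.39 V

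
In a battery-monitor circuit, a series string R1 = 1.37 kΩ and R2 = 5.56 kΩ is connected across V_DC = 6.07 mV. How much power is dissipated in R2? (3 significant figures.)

P ≈ 4.27 nW

Series current I = V_DC/ΣR = 6.07/6.930 = 0.8759 µA.
P = I²R = 0.7672 × 5.56 = 4.266 nW.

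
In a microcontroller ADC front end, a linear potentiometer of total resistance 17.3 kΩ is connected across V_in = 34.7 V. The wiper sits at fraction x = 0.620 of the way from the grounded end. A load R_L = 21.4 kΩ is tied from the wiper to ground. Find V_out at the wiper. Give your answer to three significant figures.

Lower segment x·R_p = 10.73 kΩ; upper segment (1−x)·R_p = 6.574 kΩ.
(x·R_p) ‖ R_L = 7.145 kΩ.
Then V_out = V_in · 7.145/(6.574 + 7.145) = 18.07 V.
(Unloaded: V_out = x·V_in = 21.5 V.)

V_out ≈ 18.1 V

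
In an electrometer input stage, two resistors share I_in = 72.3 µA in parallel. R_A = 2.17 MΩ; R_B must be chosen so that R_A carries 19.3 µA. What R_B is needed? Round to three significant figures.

R_B ≈ 0.790 MΩ

The fraction through R_A equals R_B/(R_A+R_B).
19.3/72.3 = R_B/(R_A + R_B) → R_B = R_A · (0.2669)/(1 − 0.2669) = 2.17 × 0.3642 = 0.7902 MΩ.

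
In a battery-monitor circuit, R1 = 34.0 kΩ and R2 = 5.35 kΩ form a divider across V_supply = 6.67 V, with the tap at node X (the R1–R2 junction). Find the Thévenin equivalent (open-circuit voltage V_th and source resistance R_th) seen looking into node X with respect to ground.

V_th ≈ 0.907 V, R_th ≈ 4.62 kΩ

Open-circuit (no load on X): V_th = V_supply · R2/(R1 + R2) = 6.67 × 5.35/(34.00 + 5.35) = 0.9068 V.
With V_supply suppressed (replaced by a short), R_th = R1 ‖ R2 = (34.00 × 5.35)/(34.00 + 5.35) = 4.623 kΩ.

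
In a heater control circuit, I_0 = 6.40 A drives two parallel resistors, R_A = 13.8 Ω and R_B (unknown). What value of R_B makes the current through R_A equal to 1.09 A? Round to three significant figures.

R_B ≈ 2.83 Ω

In a two-way split, I_A/I_0 = R_B/(R_A + R_B).
With f = 0.1703, R_B = R_A · f/(1−f) = 13.8 × 0.2053 = 2.833 Ω.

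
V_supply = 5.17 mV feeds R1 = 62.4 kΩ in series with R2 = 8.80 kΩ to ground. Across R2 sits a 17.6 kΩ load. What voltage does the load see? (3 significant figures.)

V_out ≈ 0.444 mV

R2 ‖ R_L = (8.80 × 17.6)/(8.80 + 17.6) = 5.867 kΩ.
Then V_out = V_supply · R2'/(R1 + R2') = 5.17 × 5.867/68.27 = 0.4443 mV.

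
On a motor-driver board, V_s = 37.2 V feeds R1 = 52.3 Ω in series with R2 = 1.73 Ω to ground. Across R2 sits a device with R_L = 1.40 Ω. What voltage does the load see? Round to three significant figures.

V_out ≈ 0.542 V

R2 ‖ R_L = (1.73 × 1.40)/(1.73 + 1.40) = 0.7738 Ω.
Voltage divider with the loaded lower leg: V_out = 37.2 × 0.7738/(52.3 + 0.7738) = 37.2 × 0.01458 = 0.5424 V.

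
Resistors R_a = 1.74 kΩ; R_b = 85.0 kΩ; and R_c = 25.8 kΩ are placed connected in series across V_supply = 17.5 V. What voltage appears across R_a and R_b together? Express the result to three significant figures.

V ≈ 13.5 V

Total series resistance ΣR = 1.74 + 85.0 + 25.8 = 112.5 kΩ.
R_{R_a..R_b} = 1.74 + 85.0 = 86.74 kΩ.
By the voltage-divider rule, V = 17.5 × 86.74/112.5 = 13.49 V.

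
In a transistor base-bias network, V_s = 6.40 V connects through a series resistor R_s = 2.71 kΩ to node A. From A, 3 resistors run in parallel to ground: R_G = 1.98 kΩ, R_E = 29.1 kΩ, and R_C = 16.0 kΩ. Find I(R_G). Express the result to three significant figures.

I ≈ 1.23 mA

Parallel bank: R_p = 1/(1/1.98 + 1/29.1 + 1/16.0) = 1.661 kΩ.
V_A = 6.40 × 1.661/4.371 = 2.432 V.
I(R_G) = V_A / R_G = 2.432/1.98 = 1.228 mA.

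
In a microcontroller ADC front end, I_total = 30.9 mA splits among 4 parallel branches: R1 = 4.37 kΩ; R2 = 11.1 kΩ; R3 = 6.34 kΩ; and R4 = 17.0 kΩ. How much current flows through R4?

I ≈ 3.39 mA

ΣG = 1/4.37 + 1/11.1 + 1/6.34 + 1/17.0 = 0.5355.
By the current-divider rule, I = I_total · G_k/ΣG = 30.9 × 0.1099 = 3.394 mA.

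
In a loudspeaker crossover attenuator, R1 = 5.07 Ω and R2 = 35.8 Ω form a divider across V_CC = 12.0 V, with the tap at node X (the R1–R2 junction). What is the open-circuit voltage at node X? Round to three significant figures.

V_th ≈ 10.5 V

V_th is the unloaded tap voltage: V_CC · R2/(R1+R2) = 12.0 × 0.8759 = 10.51 V.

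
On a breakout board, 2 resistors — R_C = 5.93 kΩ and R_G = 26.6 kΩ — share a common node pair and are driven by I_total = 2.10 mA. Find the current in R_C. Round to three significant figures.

I ≈ 1.72 mA

For two parallel branches, I_k = I_total · (other R)/(sum of R).
I(R_C) = 2.10 × 26.6/(5.93 + 26.6) = 2.10 × 0.8177 = 1.717 mA.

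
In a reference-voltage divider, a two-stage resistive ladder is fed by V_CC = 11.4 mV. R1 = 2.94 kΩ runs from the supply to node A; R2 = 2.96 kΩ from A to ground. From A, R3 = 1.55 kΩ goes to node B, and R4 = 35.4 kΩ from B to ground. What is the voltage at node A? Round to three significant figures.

The second stage (R3 + R4 = 36.95 kΩ) loads node A in parallel with R2.
R2 ‖ (R3+R4) = 2.740 kΩ.
First divider: V_A = V_CC · 2.740/(2.94 + 2.740) = 5.500 mV.

V_A ≈ 5.50 mV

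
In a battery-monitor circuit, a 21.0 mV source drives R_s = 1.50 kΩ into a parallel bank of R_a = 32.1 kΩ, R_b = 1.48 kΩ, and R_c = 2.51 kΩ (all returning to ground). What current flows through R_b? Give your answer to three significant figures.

I ≈ 5.34 µA

Equivalent of the parallel group: R_p = 0.9048 kΩ.
V_A by voltage divider: V_A = 21.0 × 0.9048/(1.50 + 0.9048) = 7.901 mV.
I(R_b) = V_A / R_b = 7.901/1.48 = 5.339 µA.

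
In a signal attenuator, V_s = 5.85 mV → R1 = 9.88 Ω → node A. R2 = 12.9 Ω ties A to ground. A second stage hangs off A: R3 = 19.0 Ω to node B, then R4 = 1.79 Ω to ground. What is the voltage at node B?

V_B ≈ 0.225 mV

Looking into the second stage from A: R3 + R4 = 20.79 Ω appears in parallel with R2.
R2 ‖ (R3+R4) = 7.961 Ω.
V_A = 5.85 × 7.961/(9.88 + 7.961) = 2.610 mV.
Then the unloaded second divider: V_B = V_A × R4/(R3+R4) = 2.610 × 0.08610 = 0.2247 mV.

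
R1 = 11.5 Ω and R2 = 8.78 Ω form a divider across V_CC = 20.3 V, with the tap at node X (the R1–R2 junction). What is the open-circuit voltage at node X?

Open-circuit (no load on X): V_th = V_CC · R2/(R1 + R2) = 20.3 × 8.78/(11.50 + 8.78) = 8.789 V.

V_th ≈ 8.79 V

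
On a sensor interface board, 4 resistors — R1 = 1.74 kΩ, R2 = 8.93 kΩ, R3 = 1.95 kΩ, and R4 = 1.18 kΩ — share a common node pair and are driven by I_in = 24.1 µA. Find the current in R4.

I ≈ 9.98 µA

Total conductance ΣG = 1/1.74 + 1/8.93 + 1/1.95 + 1/1.18 = 2.047 (units of 1/kΩ).
R4 takes the fraction G_k/ΣG = 0.8475/2.047 = 0.4140, so I = 24.1 × 0.4140 = 9.978 µA.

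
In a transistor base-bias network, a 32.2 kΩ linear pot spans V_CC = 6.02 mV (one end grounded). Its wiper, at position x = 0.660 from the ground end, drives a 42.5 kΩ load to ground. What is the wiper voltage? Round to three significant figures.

V_out ≈ 3.40 mV

Split the track: R_lower = x·R_p = 21.25 kΩ, R_upper = (1−x)·R_p = 10.95 kΩ.
R_L loads the lower segment: effective lower R = 14.17 kΩ.
V_out = 6.02 × 14.17/(10.95 + 14.17) = 3.396 mV.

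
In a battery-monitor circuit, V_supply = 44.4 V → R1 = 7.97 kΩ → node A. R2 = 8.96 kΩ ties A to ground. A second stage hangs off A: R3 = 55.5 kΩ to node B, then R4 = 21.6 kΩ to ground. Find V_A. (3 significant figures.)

Node A sees R2 in parallel with the series input of stage 2, R3 + R4 = 77.10 kΩ.
R2 ‖ (R3+R4) = 8.027 kΩ.
V_A = 44.4 × 8.027/(7.97 + 8.027) = 22.28 V.

V_A ≈ 22.3 V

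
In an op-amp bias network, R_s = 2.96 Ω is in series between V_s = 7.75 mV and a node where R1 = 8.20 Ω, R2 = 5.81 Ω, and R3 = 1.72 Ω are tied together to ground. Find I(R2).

I ≈ 0.371 mA

Combine the parallel branches: R_p = (1/8.20 + 1/5.81 + 1/1.72)⁻¹ = 1.142 Ω.
V_A by voltage divider: V_A = 7.75 × 1.142/(2.96 + 1.142) = 2.158 mV.
Branch current I = V_A/R2 = 2.158/5.81 = 0.3714 mA.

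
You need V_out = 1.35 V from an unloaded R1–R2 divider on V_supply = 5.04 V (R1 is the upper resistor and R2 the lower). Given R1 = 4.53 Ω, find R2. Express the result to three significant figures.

Required fraction k = V_out/V_supply = 0.2679.
R2 = R1 · 0.2679/(1 − 0.2679) = 1.657 Ω.

R2 ≈ 1.66 Ω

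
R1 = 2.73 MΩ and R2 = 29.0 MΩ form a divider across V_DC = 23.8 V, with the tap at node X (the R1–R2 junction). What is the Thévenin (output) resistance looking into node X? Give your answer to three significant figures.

R_th ≈ 2.50 MΩ

Looking into X with the source shorted: R_th = R1·R2/(R1+R2) = 2.730 × 29.0/31.73 = 2.495 MΩ.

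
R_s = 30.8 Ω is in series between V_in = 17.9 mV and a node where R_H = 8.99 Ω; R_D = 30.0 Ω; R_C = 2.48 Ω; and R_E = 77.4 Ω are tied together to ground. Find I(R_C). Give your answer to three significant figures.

Equivalent of the parallel group: R_p = 1.783 Ω.
V_A by voltage divider: V_A = 17.9 × 1.783/(30.8 + 1.783) = 0.9797 mV.
Branch current I = V_A/R_C = 0.9797/2.48 = 0.3951 mA.

I ≈ 0.395 mA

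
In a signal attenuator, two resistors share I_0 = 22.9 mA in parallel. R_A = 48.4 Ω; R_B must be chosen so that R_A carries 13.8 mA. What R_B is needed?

Two-branch current divider: I_A = I_0 · R_B/(R_A + R_B).
With f = 0.6026, R_B = R_A · f/(1−f) = 48.4 × 1.516 = 73.40 Ω.

R_B ≈ 73.4 Ω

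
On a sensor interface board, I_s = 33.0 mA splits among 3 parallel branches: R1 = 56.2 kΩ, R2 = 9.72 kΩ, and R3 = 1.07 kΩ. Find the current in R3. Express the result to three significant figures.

I ≈ 29.2 mA

Conductances: ΣG = 1/56.2 + 1/9.72 + 1/1.07 = 1.055 (1/kΩ).
R3 takes the fraction G_k/ΣG = 0.9346/1.055 = 0.8856, so I = 33.0 × 0.8856 = 29.23 mA.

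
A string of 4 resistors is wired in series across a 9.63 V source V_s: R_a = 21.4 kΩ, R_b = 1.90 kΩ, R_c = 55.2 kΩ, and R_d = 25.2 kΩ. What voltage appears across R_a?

V ≈ 1.99 V

Total series resistance ΣR = 21.4 + 1.90 + 55.2 + 25.2 = 103.7 kΩ.
Voltage divider: V = V_s · (21.40 / 103.7) = 9.63 × 0.2064 = 1.987 V.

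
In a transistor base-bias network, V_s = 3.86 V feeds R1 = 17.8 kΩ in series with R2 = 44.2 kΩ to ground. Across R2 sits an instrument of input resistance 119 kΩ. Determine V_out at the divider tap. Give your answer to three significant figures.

V_out ≈ 2.49 V

R2 ‖ R_L = (44.2 × 119)/(44.2 + 119) = 32.23 kΩ.
Voltage divider with the loaded lower leg: V_out = 3.86 × 32.23/(17.8 + 32.23) = 3.86 × 0.6442 = 2.487 V.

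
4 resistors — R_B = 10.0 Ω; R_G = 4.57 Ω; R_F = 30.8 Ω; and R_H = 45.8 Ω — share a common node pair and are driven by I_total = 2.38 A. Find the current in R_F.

I ≈ 0.207 A

Total conductance ΣG = 1/10.0 + 1/4.57 + 1/30.8 + 1/45.8 = 0.3731 (units of 1/Ω).
R_F takes the fraction G_k/ΣG = 0.03247/0.3731 = 0.08702, so I = 2.38 × 0.08702 = 0.2071 A.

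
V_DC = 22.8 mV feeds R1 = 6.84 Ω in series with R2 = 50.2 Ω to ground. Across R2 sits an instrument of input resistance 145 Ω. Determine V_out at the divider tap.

V_out ≈ 19.3 mV

The load sits in parallel with R2, giving an effective lower resistance R2' = R2·R_L/(R2+R_L) = 37.29 Ω.
Voltage divider with the loaded lower leg: V_out = 22.8 × 37.29/(6.84 + 37.29) = 22.8 × 0.8450 = 19.27 mV.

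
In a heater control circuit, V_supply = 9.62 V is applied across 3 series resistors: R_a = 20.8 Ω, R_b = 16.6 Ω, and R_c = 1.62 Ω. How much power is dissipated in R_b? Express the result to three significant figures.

ΣR = 39.02 Ω → I = 9.62/39.02 = 0.2465 A.
V(R_b) = I·R = 4.093 V; P = V·I = 4.093 × 0.2465 = 1.009 W.

P ≈ 1.01 W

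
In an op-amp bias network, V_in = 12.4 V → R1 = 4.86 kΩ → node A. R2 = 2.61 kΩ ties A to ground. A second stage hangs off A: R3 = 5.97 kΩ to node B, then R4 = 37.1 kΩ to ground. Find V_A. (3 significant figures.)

V_A ≈ 4.17 V

Node A sees R2 in parallel with the series input of stage 2, R3 + R4 = 43.07 kΩ.
R2 ‖ (R3+R4) = 2.461 kΩ.
So V_A = 12.4 × 0.3361 = 4.168 V.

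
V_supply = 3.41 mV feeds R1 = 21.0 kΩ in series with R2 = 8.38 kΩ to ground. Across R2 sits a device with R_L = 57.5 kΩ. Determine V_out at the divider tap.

R2 ‖ R_L = (8.38 × 57.5)/(8.38 + 57.5) = 7.314 kΩ.
Voltage divider with the loaded lower leg: V_out = 3.41 × 7.314/(21.0 + 7.314) = 3.41 × 0.2583 = 0.8809 mV.

V_out ≈ 0.881 mV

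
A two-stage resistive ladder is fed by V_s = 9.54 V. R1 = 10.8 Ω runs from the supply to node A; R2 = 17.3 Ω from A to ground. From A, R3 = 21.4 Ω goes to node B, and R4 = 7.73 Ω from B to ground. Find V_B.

Node A sees R2 in parallel with the series input of stage 2, R3 + R4 = 29.13 Ω.
R2 ‖ (R3+R4) = 10.85 Ω.
First divider: V_A = V_s · 10.85/(10.8 + 10.85) = 4.782 V.
Then the unloaded second divider: V_B = V_A × R4/(R3+R4) = 4.782 × 0.2654 = 1.269 V.

V_B ≈ 1.27 V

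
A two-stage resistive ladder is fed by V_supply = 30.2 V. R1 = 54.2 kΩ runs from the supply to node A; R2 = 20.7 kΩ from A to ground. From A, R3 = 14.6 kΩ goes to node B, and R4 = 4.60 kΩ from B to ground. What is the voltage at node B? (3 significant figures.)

The second stage (R3 + R4 = 19.20 kΩ) loads node A in parallel with R2.
R2 ‖ (R3+R4) = 9.961 kΩ.
V_A = 30.2 × 9.961/(54.2 + 9.961) = 4.689 V.
Stage 2 is unloaded, so V_B = V_A · R4/(R3+R4) = 4.689 × 4.60/19.20 = 1.123 V.

V_B ≈ 1.12 V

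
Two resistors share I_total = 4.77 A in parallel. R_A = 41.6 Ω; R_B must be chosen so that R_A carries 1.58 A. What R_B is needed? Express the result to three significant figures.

R_B ≈ 20.6 Ω

Two-branch current divider: I_A = I_total · R_B/(R_A + R_B).
With f = 0.3312, R_B = R_A · f/(1−f) = 41.6 × 0.4953 = 20.60 Ω.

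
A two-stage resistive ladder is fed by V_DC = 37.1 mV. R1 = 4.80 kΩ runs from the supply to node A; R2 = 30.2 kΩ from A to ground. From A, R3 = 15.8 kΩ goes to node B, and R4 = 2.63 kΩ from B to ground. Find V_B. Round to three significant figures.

The second stage (R3 + R4 = 18.43 kΩ) loads node A in parallel with R2.
Effective lower resistance at A: R2 ‖ 18.43 = 11.45 kΩ.
First divider: V_A = V_DC · 11.45/(4.80 + 11.45) = 26.14 mV.
Then the unloaded second divider: V_B = V_A × R4/(R3+R4) = 26.14 × 0.1427 = 3.730 mV.

V_B ≈ 3.73 mV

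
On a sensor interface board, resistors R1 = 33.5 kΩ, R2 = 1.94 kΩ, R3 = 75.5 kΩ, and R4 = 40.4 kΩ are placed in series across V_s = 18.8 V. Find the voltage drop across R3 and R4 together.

Series total: ΣR = 33.5 + 1.94 + 75.5 + 40.4 = 151.3 kΩ.
R_{R3..R4} = 75.5 + 40.4 = 115.9 kΩ.
By the voltage-divider rule, V = 18.8 × 115.9/151.3 = 14.40 V.

V ≈ 14.4 V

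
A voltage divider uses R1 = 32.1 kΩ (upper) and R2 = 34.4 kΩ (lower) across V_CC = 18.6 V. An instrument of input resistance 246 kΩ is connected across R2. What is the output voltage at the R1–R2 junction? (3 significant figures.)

V_out ≈ 9.01 V

First combine the lower leg with the load: R2 ‖ R_L = 30.18 kΩ.
Then V_out = V_CC · R2'/(R1 + R2') = 18.6 × 30.18/62.28 = 9.013 V.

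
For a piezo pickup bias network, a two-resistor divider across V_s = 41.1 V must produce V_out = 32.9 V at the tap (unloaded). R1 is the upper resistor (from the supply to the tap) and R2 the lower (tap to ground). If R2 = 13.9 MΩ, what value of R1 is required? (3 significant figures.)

The divider ratio is R2/(R1+R2) = 32.9/41.1 = 0.8005.
So R1 = R2 · (V_s/V_out − 1) = 13.9 × (41.1/32.9 − 1) = 13.9 × 0.2492 = 3.464 MΩ.

R1 ≈ 3.46 MΩ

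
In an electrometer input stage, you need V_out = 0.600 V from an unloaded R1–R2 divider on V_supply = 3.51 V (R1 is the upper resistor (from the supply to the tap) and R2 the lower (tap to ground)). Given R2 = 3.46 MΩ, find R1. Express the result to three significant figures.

The divider ratio is R2/(R1+R2) = 0.600/3.51 = 0.1709.
So R1 = R2 · (V_supply/V_out − 1) = 3.46 × (3.51/0.600 − 1) = 3.46 × 4.850 = 16.78 MΩ.

R1 ≈ 16.8 MΩ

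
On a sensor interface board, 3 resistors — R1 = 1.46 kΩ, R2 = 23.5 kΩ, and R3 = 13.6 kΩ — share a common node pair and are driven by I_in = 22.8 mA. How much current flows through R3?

Conductances: ΣG = 1/1.46 + 1/23.5 + 1/13.6 = 0.8010 (1/kΩ).
Current divider: I(R3) = I_in · G_k/ΣG = 22.8 × (0.07353/0.8010) = 22.8 × 0.09180 = 2.093 mA.

I ≈ 2.09 mA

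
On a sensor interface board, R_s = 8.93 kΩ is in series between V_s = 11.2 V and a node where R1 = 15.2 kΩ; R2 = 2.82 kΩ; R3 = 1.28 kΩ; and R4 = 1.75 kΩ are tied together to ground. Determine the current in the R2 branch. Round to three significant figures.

Equivalent of the parallel group: R_p = 0.5640 kΩ.
Node voltage V_A = V_s · R_p/(R_s + R_p) = 11.2 × 0.05941 = 0.6653 V.
I(R2) = V_A / R2 = 0.6653/2.82 = 0.2359 mA.

I ≈ 0.236 mA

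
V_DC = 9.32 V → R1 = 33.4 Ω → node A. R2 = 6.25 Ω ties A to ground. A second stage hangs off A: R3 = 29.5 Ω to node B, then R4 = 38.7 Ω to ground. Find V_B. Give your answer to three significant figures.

The second stage (R3 + R4 = 68.20 Ω) loads node A in parallel with R2.
Effective lower resistance at A: R2 ‖ 68.20 = 5.725 Ω.
So V_A = 9.32 × 0.1463 = 1.364 V.
V_B = V_A × 0.5674 = 0.7739 V.

V_B ≈ 0.774 V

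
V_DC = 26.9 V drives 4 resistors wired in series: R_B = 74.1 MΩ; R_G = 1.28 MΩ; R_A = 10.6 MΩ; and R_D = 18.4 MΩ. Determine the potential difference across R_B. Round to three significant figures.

V ≈ 19.1 V

Total series resistance ΣR = 74.1 + 1.28 + 10.6 + 18.4 = 104.4 MΩ.
By the voltage-divider rule, V = 26.9 × 74.10/104.4 = 19.10 V.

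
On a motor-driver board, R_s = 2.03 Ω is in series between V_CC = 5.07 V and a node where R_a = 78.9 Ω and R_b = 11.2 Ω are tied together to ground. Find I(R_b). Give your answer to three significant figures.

Equivalent of the parallel group: R_p = 9.808 Ω.
Node voltage V_A = V_CC · R_p/(R_s + R_p) = 5.07 × 0.8285 = 4.201 V.
Branch current I = V_A/R_b = 4.201/11.2 = 0.3751 A.

I ≈ 0.375 A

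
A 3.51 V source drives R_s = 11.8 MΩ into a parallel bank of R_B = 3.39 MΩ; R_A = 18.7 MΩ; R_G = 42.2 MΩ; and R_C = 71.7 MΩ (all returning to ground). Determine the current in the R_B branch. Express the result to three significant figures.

I ≈ 0.186 µA

Combine the parallel branches: R_p = (1/3.39 + 1/18.7 + 1/42.2 + 1/71.7)⁻¹ = 2.590 MΩ.
Node voltage V_A = V_DC · R_p/(R_s + R_p) = 3.51 × 0.1800 = 0.6317 V.
Branch current I = V_A/R_B = 0.6317/3.39 = 0.1864 µA.
(Equivalently: I_total = 0.2439 µA, then current-divider fraction G_k/ΣG = 0.7640.)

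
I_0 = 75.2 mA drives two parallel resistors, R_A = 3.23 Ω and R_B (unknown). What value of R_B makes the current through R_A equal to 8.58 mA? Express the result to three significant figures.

R_B ≈ 0.416 Ω

Two-branch current divider: I_A = I_0 · R_B/(R_A + R_B).
With f = 0.1141, R_B = R_A · f/(1−f) = 3.23 × 0.1288 = 0.4160 Ω.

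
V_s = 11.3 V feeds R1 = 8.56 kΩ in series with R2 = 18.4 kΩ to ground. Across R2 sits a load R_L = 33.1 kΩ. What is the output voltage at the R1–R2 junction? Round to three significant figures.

The load sits in parallel with R2, giving an effective lower resistance R2' = R2·R_L/(R2+R_L) = 11.83 kΩ.
Then V_out = V_s · R2'/(R1 + R2') = 11.3 × 11.83/20.39 = 6.555 V.
(Unloaded it would be 7.71 V; the load pulls it down.)

V_out ≈ 6.56 V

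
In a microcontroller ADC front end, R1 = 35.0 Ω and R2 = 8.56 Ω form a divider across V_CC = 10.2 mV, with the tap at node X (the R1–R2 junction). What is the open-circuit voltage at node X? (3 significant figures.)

V_th is the unloaded tap voltage: V_CC · R2/(R1+R2) = 10.2 × 0.1965 = 2.004 mV.

V_th ≈ 2.00 mV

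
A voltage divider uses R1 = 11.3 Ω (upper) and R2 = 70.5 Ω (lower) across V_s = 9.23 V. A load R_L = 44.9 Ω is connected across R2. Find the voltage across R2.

V_out ≈ 6.54 V

R2 ‖ R_L = (70.5 × 44.9)/(70.5 + 44.9) = 27.43 Ω.
Voltage divider with the loaded lower leg: V_out = 9.23 × 27.43/(11.3 + 27.43) = 9.23 × 0.7082 = 6.537 V.
(Unloaded it would be 7.95 V; the load pulls it down.)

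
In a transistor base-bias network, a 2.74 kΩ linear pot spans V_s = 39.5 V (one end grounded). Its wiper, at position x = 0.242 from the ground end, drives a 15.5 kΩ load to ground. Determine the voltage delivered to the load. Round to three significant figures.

Lower segment x·R_p = 0.6631 kΩ; upper segment (1−x)·R_p = 2.077 kΩ.
R_L loads the lower segment: effective lower R = 0.6359 kΩ.
Then V_out = V_s · 0.6359/(2.077 + 0.6359) = 9.259 V.

V_out ≈ 9.26 V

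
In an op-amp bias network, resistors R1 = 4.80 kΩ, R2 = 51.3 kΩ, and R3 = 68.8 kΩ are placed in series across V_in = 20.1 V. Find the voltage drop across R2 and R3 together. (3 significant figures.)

Series total: ΣR = 4.80 + 51.3 + 68.8 = 124.9 kΩ.
R_{R2..R3} = 51.3 + 68.8 = 120.1 kΩ.
V = V_in · R/ΣR = 20.1 × 0.9616 = 19.33 V.

V ≈ 19.3 V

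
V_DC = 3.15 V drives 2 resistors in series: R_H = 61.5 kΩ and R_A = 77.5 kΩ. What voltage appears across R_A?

V ≈ 1.76 V

Total series resistance ΣR = 61.5 + 77.5 = 139.0 kΩ.
Voltage divider: V = V_DC · (77.50 / 139.0) = 3.15 × 0.5576 = 1.756 V.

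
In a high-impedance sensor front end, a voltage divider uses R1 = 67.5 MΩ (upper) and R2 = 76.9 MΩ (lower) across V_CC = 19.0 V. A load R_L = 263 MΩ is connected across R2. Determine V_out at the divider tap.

V_out ≈ 8.90 V

R2 ‖ R_L = (76.9 × 263)/(76.9 + 263) = 59.50 MΩ.
Then V_out = V_CC · R2'/(R1 + R2') = 19.0 × 59.50/127.0 = 8.902 V.
(Unloaded it would be 10.1 V; the load pulls it down.)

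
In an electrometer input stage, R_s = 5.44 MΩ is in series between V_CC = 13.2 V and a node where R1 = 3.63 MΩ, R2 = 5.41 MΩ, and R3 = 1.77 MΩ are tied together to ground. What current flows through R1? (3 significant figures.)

I ≈ 0.553 µA

Combine the parallel branches: R_p = (1/3.63 + 1/5.41 + 1/1.77)⁻¹ = 0.9753 MΩ.
V_A = 13.2 × 0.9753/6.415 = 2.007 V.
Branch current I = V_A/R1 = 2.007/3.63 = 0.5528 µA.
(Equivalently: I_total = 2.058 µA, then current-divider fraction G_k/ΣG = 0.2687.)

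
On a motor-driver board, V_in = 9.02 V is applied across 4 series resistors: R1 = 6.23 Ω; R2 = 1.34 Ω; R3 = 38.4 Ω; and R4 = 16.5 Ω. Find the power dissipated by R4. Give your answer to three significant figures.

P ≈ 0.344 W

The common current is I = 9.02/62.47 = 0.1444 A.
P(R4) = I²·R4 = (0.1444)² × 16.5 = 0.3440 W.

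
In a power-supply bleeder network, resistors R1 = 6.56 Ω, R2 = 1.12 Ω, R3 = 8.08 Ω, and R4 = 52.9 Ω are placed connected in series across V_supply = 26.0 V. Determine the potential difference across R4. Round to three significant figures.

Series total: ΣR = 6.56 + 1.12 + 8.08 + 52.9 = 68.66 Ω.
Voltage divider: V = V_supply · (52.90 / 68.66) = 26.0 × 0.7705 = 20.03 V.

V ≈ 20.0 V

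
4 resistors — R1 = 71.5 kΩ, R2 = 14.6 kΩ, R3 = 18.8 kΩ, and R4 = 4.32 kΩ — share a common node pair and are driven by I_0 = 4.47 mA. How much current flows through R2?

I ≈ 0.834 mA

ΣG = 1/71.5 + 1/14.6 + 1/18.8 + 1/4.32 = 0.3672.
By the current-divider rule, I = I_0 · G_k/ΣG = 4.47 × 0.1866 = 0.8339 mA.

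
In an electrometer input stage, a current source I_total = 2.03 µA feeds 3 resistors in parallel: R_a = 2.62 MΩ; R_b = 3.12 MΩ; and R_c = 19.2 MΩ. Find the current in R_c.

Conductances: ΣG = 1/2.62 + 1/3.12 + 1/19.2 = 0.7543 (1/MΩ).
Current divider: I(R_c) = I_total · G_k/ΣG = 2.03 × (0.05208/0.7543) = 2.03 × 0.06905 = 0.1402 µA.

I ≈ 0.140 µA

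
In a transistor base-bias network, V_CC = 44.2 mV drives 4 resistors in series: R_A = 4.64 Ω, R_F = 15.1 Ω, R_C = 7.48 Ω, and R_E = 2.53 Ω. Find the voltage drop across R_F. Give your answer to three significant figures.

V ≈ 22.4 mV

ΣR = 4.64 + 15.1 + 7.48 + 2.53 = 29.75 Ω.
V = V_CC · R/ΣR = 44.2 × 0.5076 = 22.43 mV.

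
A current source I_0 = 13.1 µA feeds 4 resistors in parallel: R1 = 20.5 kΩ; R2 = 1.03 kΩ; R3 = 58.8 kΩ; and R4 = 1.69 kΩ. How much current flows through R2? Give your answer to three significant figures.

Conductances: ΣG = 1/20.5 + 1/1.03 + 1/58.8 + 1/1.69 = 1.628 (1/kΩ).
R2 takes the fraction G_k/ΣG = 0.9709/1.628 = 0.5962, so I = 13.1 × 0.5962 = 7.811 µA.

I ≈ 7.81 µA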